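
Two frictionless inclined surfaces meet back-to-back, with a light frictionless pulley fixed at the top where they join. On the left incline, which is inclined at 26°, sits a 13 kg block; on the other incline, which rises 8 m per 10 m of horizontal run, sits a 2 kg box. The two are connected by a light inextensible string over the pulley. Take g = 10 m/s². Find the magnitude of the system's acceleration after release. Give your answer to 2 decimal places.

Resolve each weight along its own incline: the 13 kg mass has component 13 × 10 × sin 26° = 56.988 N down its slope, and the 2 kg mass has 2 × 10 × sin 38.66° = 12.494 N down its slope.
The 13 kg side's 56.988 N exceeds the other side's 12.494 N, so that mass slides down and the 2 kg mass slides up. Taking that direction as positive, Newton's second law for the whole system gives 56.988 − 12.494 = (13 + 2) a, so a = 44.494 / 15 = 2.9663 m/s².

2.97 m/s²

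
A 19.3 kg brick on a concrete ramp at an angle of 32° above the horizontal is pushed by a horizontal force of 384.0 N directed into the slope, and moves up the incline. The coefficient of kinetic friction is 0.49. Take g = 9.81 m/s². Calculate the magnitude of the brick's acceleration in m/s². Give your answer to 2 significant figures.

2.4 m/s²

The horizontal push has components F cos 32° = 384.0 × 0.8480 = 325.632 N up the incline and F sin 32° = 384.0 × 0.5299 = 203.482 N pressing into the surface.
The normal force is therefore N = mg cos 32° + F sin 32° = 160.554 + 203.482 = 364.036 N, and kinetic friction down the slope is μN = 0.49 × 364.036 = 178.378 N.
Along the incline: F cos 32° − mg sin 32° − μN = ma, so 325.632 − 100.328 − 178.378 = 19.3 a, giving a = 2.4314 m/s².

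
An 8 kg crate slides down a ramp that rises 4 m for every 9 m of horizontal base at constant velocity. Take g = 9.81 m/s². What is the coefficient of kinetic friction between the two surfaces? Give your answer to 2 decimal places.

0.44

At constant velocity the net force along the incline is zero: mg sin 23.96° = μ mg cos 23.96°.
So μ = tan 23.96° = 0.4061 / 0.9138 = 0.4444.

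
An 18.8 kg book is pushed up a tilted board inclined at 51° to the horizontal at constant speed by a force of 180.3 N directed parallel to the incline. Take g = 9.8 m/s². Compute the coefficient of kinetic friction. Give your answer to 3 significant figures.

At constant speed ΣF = 0 along the incline. The applied 180.3 N acts up the slope; the weight component mg sin 51° = 143.181 N and kinetic friction μN both act down the slope.
So 180.3 = 143.181 + μ × 115.946, giving μ = (180.3 − 143.181) / 115.946 = 0.3201.

0.320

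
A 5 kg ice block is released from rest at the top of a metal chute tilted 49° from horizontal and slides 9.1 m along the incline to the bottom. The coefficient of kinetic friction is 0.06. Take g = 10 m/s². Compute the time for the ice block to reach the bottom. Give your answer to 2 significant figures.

1.6 s

The weight component along the incline is mg sin 49° = 37.735 N and the normal force is N = mg cos 49° = 32.803 N.
Friction up the slope is f = μN = 0.06 × 32.803 = 1.968 N, so the net downslope force is 37.735 − 1.968 = 35.767 N and a = 35.767 / 5 = 7.1534 m/s².
Starting from rest, L = ½at², so t = √(2L/a) = √(2 × 9.1 / 7.1534) = 1.5951 s.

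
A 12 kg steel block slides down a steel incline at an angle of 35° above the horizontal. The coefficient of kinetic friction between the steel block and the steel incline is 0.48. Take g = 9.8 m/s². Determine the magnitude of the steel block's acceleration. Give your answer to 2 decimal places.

Resolving the weight along the incline: the component pulling the steel block down the slope is mg sin 35° = 12 × 9.8 × 0.5736 = 67.455 N, and the normal force is N = mg cos 35° = 12 × 9.8 × 0.8192 = 96.338 N.
Kinetic friction acts up the slope with magnitude f = μN = 0.48 × 96.338 = 46.242 N.
Net force along the incline is 67.455 − 46.242 = 21.213 N, so a = 21.213 / 12 = 1.7678 m/s².

1.77 m/s²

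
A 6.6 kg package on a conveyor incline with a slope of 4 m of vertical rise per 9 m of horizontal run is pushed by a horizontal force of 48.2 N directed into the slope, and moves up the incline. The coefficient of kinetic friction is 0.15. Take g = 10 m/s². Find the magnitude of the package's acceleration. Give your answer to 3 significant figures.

The horizontal push has components F cos 23.96° = 48.2 × 0.9138 = 44.045 N up the incline and F sin 23.96° = 48.2 × 0.4061 = 19.574 N pressing into the surface.
The normal force is therefore N = mg cos 23.96° + F sin 23.96° = 60.311 + 19.574 = 79.885 N, and kinetic friction down the slope is μN = 0.15 × 79.885 = 11.983 N.
Along the incline: F cos 23.96° − mg sin 23.96° − μN = ma, so 44.045 − 26.803 − 11.983 = 6.6 a, giving a = 0.7968 m/s².

0.797 m/s²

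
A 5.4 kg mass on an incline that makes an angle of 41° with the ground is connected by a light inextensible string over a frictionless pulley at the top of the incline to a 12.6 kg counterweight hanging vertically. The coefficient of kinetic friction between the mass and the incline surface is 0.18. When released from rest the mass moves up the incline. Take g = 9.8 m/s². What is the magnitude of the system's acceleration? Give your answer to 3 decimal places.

4.532 m/s²

For the mass on the incline: the weight component along the slope is m₁g sin 41° = 5.4 × 9.8 × 0.6561 = 34.721 N and the normal force is N = m₁g cos 41° = 39.939 N.
Kinetic friction opposes the mass's motion up the incline: f = μN = 0.18 × 39.939 = 7.189 N acting down the slope.
Newton's second law for the mass (up-slope positive): T − 34.721 − 7.189 = 5.4 a. For the hanging counterweight (downward positive): 12.6 × 9.8 − T = 12.6 a.
Adding the two equations eliminates T: 81.570 = 18 a, so a = 4.5317 m/s².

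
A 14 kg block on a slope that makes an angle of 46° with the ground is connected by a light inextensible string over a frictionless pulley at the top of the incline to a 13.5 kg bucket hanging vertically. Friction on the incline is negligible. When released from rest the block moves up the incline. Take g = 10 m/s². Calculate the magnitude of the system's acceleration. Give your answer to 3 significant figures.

1.25 m/s²

For the block on the incline: the weight component along the slope is m₁g sin 46° = 14 × 10 × 0.7193 = 100.702 N and the normal force is N = m₁g cos 46° = 97.252 N.
Newton's second law for the block (up-slope positive): T − 100.702 = 14 a. For the hanging bucket (downward positive): 13.5 × 10 − T = 13.5 a.
Adding the two equations eliminates T: 34.298 = 27.5 a, so a = 1.2472 m/s².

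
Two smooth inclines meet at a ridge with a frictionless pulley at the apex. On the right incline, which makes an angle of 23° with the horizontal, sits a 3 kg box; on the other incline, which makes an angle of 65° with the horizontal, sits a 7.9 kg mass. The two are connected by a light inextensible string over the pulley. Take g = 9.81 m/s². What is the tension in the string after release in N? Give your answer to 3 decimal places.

Resolve each weight along its own incline: the 3 kg mass has component 3 × 9.81 × sin 23° = 11.499 N down its slope, and the 7.9 kg mass has 7.9 × 9.81 × sin 65° = 70.238 N down its slope.
The 7.9 kg side's 70.238 N exceeds the other side's 11.499 N, so that mass slides down and the 3 kg mass slides up. Taking that direction as positive, Newton's second law for the whole system gives 70.238 − 11.499 = (3 + 7.9) a, so a = 58.739 / 10.9 = 5.3889 m/s².
For the 3 kg mass (up-slope positive): T − 11.499 = 3 × 5.3889, so T = 27.666 N.

27.666 N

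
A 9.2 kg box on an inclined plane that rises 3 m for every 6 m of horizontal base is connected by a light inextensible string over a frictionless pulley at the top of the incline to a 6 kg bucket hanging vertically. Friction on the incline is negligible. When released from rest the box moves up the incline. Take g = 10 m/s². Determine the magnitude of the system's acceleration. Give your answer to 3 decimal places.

For the box on the incline: the weight component along the slope is m₁g sin 26.57° = 9.2 × 10 × 0.4472 = 41.142 N and the normal force is N = m₁g cos 26.57° = 82.287 N.
Newton's second law for the box (up-slope positive): T − 41.142 = 9.2 a. For the hanging bucket (downward positive): 6 × 10 − T = 6 a.
Adding the two equations eliminates T: 18.858 = 15.2 a, so a = 1.2407 m/s².

1.241 m/s²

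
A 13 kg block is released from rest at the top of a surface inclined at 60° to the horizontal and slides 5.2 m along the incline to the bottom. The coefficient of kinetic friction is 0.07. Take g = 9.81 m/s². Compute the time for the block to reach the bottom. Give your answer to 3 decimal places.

The weight component along the incline is mg sin 60° = 110.444 N and the normal force is N = mg cos 60° = 63.765 N.
Friction up the slope is f = μN = 0.07 × 63.765 = 4.464 N, so the net downslope force is 110.444 − 4.464 = 105.980 N and a = 105.980 / 13 = 8.1523 m/s².
Starting from rest, L = ½at², so t = √(2L/a) = √(2 × 5.2 / 8.1523) = 1.1295 s.

1.129 s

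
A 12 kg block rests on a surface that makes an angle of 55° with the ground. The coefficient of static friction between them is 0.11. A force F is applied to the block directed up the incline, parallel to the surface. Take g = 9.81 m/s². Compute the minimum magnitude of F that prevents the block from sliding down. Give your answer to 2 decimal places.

The normal force is N = mg cos 55° = 67.521 N. With F at its minimum the block is on the verge of sliding down, so static friction is at its maximum μ_s N = 0.11 × 67.521 = 7.427 N and acts up the slope.
Equilibrium along the incline: F + μ_s N = mg sin 55°, so F = 96.431 − 7.427 = 89.004 N.

89.00 N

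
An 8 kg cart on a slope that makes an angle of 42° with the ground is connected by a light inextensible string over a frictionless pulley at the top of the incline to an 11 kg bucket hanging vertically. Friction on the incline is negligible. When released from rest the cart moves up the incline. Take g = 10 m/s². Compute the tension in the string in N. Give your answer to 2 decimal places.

For the cart on the incline: the weight component along the slope is m₁g sin 42° = 8 × 10 × 0.6691 = 53.528 N and the normal force is N = m₁g cos 42° = 59.452 N.
Newton's second law for the cart (up-slope positive): T − 53.528 = 8 a. For the hanging bucket (downward positive): 11 × 10 − T = 11 a.
Adding the two equations eliminates T: 56.472 = 19 a, so a = 2.9722 m/s².
Then from the hanging bucket's equation, T = 11 × (10 − 2.9722) = 77.306 N.

77.31 N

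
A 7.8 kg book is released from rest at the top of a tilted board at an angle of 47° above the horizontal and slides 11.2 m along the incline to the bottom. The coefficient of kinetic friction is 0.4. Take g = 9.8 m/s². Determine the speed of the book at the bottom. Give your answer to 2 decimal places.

The weight component along the incline is mg sin 47° = 55.905 N and the normal force is N = mg cos 47° = 52.132 N.
Friction up the slope is f = μN = 0.4 × 52.132 = 20.853 N, so the net downslope force is 55.905 − 20.853 = 35.052 N and a = 35.052 / 7.8 = 4.4938 m/s².
Starting from rest over a distance of 11.2 m, v² = 2aL = 2 × 4.4938 × 11.2 = 100.6611, so v = 10.0330 m/s.

10.03 m/s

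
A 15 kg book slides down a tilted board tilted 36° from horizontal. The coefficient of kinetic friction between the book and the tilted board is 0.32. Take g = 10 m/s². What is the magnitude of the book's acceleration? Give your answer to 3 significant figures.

Resolving the weight along the incline: the component pulling the book down the slope is mg sin 36° = 15 × 10 × 0.5878 = 88.170 N, and the normal force is N = mg cos 36° = 15 × 10 × 0.8090 = 121.350 N.
Kinetic friction acts up the slope with magnitude f = μN = 0.32 × 121.350 = 38.832 N.
Net force along the incline is 88.170 − 38.832 = 49.338 N, so a = 49.338 / 15 = 3.2892 m/s².

3.29 m/s²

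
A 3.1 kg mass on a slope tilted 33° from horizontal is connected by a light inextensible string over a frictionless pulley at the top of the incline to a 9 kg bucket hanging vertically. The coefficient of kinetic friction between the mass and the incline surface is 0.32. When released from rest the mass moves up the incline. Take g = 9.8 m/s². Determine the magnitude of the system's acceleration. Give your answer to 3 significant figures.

5.25 m/s²

For the mass on the incline: the weight component along the slope is m₁g sin 33° = 3.1 × 9.8 × 0.5446 = 16.545 N and the normal force is N = m₁g cos 33° = 25.479 N.
Kinetic friction opposes the mass's motion up the incline: f = μN = 0.32 × 25.479 = 8.153 N acting down the slope.
Newton's second law for the mass (up-slope positive): T − 16.545 − 8.153 = 3.1 a. For the hanging bucket (downward positive): 9 × 9.8 − T = 9 a.
Adding the two equations eliminates T: 63.502 = 12.1 a, so a = 5.2481 m/s².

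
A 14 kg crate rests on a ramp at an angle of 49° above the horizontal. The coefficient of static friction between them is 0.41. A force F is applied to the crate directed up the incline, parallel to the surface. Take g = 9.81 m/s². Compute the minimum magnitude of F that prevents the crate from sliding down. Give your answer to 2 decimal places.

66.71 N

The normal force is N = mg cos 49° = 90.103 N. With F at its minimum the crate is on the verge of sliding down, so static friction is at its maximum μ_s N = 0.41 × 90.103 = 36.942 N and acts up the slope.
Equilibrium along the incline: F + μ_s N = mg sin 49°, so F = 103.652 − 36.942 = 66.710 N.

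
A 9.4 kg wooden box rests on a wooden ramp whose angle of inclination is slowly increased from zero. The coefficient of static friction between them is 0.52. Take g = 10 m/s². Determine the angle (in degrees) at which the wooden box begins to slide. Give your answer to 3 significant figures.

27.5°

At the threshold of sliding, static friction is at its maximum μ_s N and exactly balances the weight component along the incline: mg sin θ = μ_s mg cos θ.
Hence tan θ = μ_s = 0.52, so θ = arctan(0.52) = 27.4744°.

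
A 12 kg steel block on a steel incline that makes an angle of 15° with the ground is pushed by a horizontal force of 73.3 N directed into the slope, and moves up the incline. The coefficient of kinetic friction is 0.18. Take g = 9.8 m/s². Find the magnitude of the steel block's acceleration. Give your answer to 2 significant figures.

The horizontal push has components F cos 15° = 73.3 × 0.9659 = 70.800 N up the incline and F sin 15° = 73.3 × 0.2588 = 18.970 N pressing into the surface.
The normal force is therefore N = mg cos 15° + F sin 15° = 113.590 + 18.970 = 132.560 N, and kinetic friction down the slope is μN = 0.18 × 132.560 = 23.861 N.
Along the incline: F cos 15° − mg sin 15° − μN = ma, so 70.800 − 30.435 − 23.861 = 12 a, giving a = 1.3753 m/s².

1.4 m/s²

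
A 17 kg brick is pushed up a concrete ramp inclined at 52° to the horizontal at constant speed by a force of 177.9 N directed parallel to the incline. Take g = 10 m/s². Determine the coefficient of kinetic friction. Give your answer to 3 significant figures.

0.420

At constant speed ΣF = 0 along the incline. The applied 177.9 N acts up the slope; the weight component mg sin 52° = 133.962 N and kinetic friction μN both act down the slope.
So 177.9 = 133.962 + μ × 104.662, giving μ = (177.9 − 133.962) / 104.662 = 0.4198.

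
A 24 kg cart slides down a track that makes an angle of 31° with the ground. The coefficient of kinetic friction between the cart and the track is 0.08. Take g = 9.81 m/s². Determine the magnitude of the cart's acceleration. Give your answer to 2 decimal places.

4.38 m/s²

Resolving the weight along the incline: the component pulling the cart down the slope is mg sin 31° = 24 × 9.81 × 0.5150 = 121.252 N, and the normal force is N = mg cos 31° = 24 × 9.81 × 0.8572 = 201.819 N.
Kinetic friction acts up the slope with magnitude f = μN = 0.08 × 201.819 = 16.146 N.
Net force along the incline is 121.252 − 16.146 = 105.106 N, so a = 105.106 / 24 = 4.3794 m/s².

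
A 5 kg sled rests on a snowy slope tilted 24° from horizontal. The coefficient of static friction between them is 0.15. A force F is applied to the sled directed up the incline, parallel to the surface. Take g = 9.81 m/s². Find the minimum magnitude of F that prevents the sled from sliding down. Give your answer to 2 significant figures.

13 N

The normal force is N = mg cos 24° = 44.809 N. With F at its minimum the sled is on the verge of sliding down, so static friction is at its maximum μ_s N = 0.15 × 44.809 = 6.721 N and acts up the slope.
Equilibrium along the incline: F + μ_s N = mg sin 24°, so F = 19.950 − 6.721 = 13.229 N.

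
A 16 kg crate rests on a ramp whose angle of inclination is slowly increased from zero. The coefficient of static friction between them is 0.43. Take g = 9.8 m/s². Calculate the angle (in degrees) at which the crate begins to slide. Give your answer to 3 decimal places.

At the threshold of sliding, static friction is at its maximum μ_s N and exactly balances the weight component along the incline: mg sin θ = μ_s mg cos θ.
Hence tan θ = μ_s = 0.43, so θ = arctan(0.43) = 23.2677°.

23.268°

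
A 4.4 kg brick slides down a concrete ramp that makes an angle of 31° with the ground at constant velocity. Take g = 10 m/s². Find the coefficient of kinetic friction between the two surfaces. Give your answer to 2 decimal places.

At constant velocity the net force along the incline is zero: mg sin 31° = μ mg cos 31°.
So μ = tan 31° = 0.5150 / 0.8572 = 0.6008.

0.60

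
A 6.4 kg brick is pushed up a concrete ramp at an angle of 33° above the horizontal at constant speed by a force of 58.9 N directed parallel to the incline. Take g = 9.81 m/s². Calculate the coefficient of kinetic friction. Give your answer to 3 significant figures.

0.469

At constant speed ΣF = 0 along the incline. The applied 58.9 N acts up the slope; the weight component mg sin 33° = 34.195 N and kinetic friction μN both act down the slope.
So 58.9 = 34.195 + μ × 52.655, giving μ = (58.9 − 34.195) / 52.655 = 0.4692.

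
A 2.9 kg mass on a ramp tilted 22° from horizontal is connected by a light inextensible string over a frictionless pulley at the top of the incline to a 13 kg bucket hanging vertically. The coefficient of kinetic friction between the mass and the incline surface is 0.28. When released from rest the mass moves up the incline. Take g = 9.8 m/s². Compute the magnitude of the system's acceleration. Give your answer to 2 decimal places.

6.88 m/s²

For the mass on the incline: the weight component along the slope is m₁g sin 22° = 2.9 × 9.8 × 0.3746 = 10.646 N and the normal force is N = m₁g cos 22° = 26.351 N.
Kinetic friction opposes the mass's motion up the incline: f = μN = 0.28 × 26.351 = 7.378 N acting down the slope.
Newton's second law for the mass (up-slope positive): T − 10.646 − 7.378 = 2.9 a. For the hanging bucket (downward positive): 13 × 9.8 − T = 13 a.
Adding the two equations eliminates T: 109.376 = 15.9 a, so a = 6.8790 m/s².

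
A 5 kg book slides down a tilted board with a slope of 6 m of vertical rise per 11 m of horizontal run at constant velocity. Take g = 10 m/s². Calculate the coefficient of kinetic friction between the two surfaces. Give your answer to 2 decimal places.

0.55

At constant velocity the net force along the incline is zero: mg sin 28.61° = μ mg cos 28.61°.
So μ = tan 28.61° = 0.4789 / 0.8779 = 0.5455.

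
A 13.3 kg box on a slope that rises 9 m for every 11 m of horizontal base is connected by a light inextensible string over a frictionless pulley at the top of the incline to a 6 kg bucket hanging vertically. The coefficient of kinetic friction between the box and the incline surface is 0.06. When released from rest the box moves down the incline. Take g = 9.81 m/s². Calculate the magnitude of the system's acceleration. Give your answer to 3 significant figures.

0.917 m/s²

For the box on the incline: the weight component along the slope is m₁g sin 39.29° = 13.3 × 9.81 × 0.6332 = 82.616 N and the normal force is N = m₁g cos 39.29° = 100.981 N.
Kinetic friction opposes the box's motion down the incline: f = μN = 0.06 × 100.981 = 6.059 N acting up the slope.
Newton's second law for the box (down-slope positive): 82.616 − 6.059 − T = 13.3 a. For the hanging bucket (upward positive): T − 6 × 9.81 = 6 a.
Adding the two equations eliminates T: 17.697 = 19.3 a, so a = 0.9169 m/s².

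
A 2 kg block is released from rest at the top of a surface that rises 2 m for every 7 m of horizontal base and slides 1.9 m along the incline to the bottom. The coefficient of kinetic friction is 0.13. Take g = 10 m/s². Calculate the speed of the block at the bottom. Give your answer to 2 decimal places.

2.39 m/s

The weight component along the incline is mg sin 15.95° = 5.494 N and the normal force is N = mg cos 15.95° = 19.230 N.
Friction up the slope is f = μN = 0.13 × 19.230 = 2.500 N, so the net downslope force is 5.494 − 2.500 = 2.994 N and a = 2.994 / 2 = 1.4970 m/s².
Starting from rest over a distance of 1.9 m, v² = 2aL = 2 × 1.4970 × 1.9 = 5.6886, so v = 2.3851 m/s.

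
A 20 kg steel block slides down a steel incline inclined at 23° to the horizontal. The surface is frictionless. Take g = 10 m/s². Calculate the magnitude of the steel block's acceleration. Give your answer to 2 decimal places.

3.91 m/s²

Resolving the weight along the incline: the component pulling the steel block down the slope is mg sin 23° = 20 × 10 × 0.3907 = 78.140 N, and the normal force is N = mg cos 23° = 20 × 10 × 0.9205 = 184.100 N.
With no friction the net force along the incline is 78.140 N, so a = g sin 23° = 78.140 / 20 = 3.9070 m/s².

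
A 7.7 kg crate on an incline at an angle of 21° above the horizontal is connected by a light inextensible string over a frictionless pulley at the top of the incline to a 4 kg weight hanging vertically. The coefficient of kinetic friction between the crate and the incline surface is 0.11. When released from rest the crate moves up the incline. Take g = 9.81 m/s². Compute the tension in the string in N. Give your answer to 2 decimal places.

37.73 N

For the crate on the incline: the weight component along the slope is m₁g sin 21° = 7.7 × 9.81 × 0.3584 = 27.072 N and the normal force is N = m₁g cos 21° = 70.520 N.
Kinetic friction opposes the crate's motion up the incline: f = μN = 0.11 × 70.520 = 7.757 N acting down the slope.
Newton's second law for the crate (up-slope positive): T − 27.072 − 7.757 = 7.7 a. For the hanging weight (downward positive): 4 × 9.81 − T = 4 a.
Adding the two equations eliminates T: 4.411 = 11.7 a, so a = 0.3770 m/s².
Then from the hanging weight's equation, T = 4 × (9.81 − 0.3770) = 37.732 N.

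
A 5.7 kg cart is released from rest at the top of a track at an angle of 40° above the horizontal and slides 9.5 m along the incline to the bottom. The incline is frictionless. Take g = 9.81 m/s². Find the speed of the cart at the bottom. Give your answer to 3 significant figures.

The weight component along the incline is mg sin 40° = 35.943 N and the normal force is N = mg cos 40° = 42.835 N.
With no friction, a = g sin 40° = 6.3057 m/s².
Starting from rest over a distance of 9.5 m, v² = 2aL = 2 × 6.3057 × 9.5 = 119.8083, so v = 10.9457 m/s.

10.9 m/s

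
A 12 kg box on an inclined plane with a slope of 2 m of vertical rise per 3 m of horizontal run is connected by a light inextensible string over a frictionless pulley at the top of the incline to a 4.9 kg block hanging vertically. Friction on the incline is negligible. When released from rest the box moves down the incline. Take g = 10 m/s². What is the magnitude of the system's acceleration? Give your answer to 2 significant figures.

1.0 m/s²

For the box on the incline: the weight component along the slope is m₁g sin 33.69° = 12 × 10 × 0.5547 = 66.564 N and the normal force is N = m₁g cos 33.69° = 99.846 N.
Newton's second law for the box (down-slope positive): 66.564 − T = 12 a. For the hanging block (upward positive): T − 4.9 × 10 = 4.9 a.
Adding the two equations eliminates T: 17.564 = 16.9 a, so a = 1.0393 m/s².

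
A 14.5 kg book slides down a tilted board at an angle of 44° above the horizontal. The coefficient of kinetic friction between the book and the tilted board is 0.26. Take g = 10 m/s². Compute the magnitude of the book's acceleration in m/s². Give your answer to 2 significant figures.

5.1 m/s²

Resolving the weight along the incline: the component pulling the book down the slope is mg sin 44° = 14.5 × 10 × 0.6947 = 100.731 N, and the normal force is N = mg cos 44° = 14.5 × 10 × 0.7193 = 104.299 N.
Kinetic friction acts up the slope with magnitude f = μN = 0.26 × 104.299 = 27.118 N.
Net force along the incline is 100.731 − 27.118 = 73.613 N, so a = 73.613 / 14.5 = 5.0768 m/s².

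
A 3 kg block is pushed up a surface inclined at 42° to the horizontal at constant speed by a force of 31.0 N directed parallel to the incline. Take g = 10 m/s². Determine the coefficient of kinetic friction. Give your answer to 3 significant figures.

0.490

At constant speed ΣF = 0 along the incline. The applied 31.0 N acts up the slope; the weight component mg sin 42° = 20.074 N and kinetic friction μN both act down the slope.
So 31.0 = 20.074 + μ × 22.294, giving μ = (31.0 − 20.074) / 22.294 = 0.4901.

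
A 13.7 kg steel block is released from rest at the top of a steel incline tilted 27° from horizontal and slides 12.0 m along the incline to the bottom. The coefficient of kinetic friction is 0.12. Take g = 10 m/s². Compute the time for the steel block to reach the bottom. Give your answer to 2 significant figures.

The weight component along the incline is mg sin 27° = 62.197 N and the normal force is N = mg cos 27° = 122.068 N.
Friction up the slope is f = μN = 0.12 × 122.068 = 14.648 N, so the net downslope force is 62.197 − 14.648 = 47.549 N and a = 47.549 / 13.7 = 3.4707 m/s².
Starting from rest, L = ½at², so t = √(2L/a) = √(2 × 12.0 / 3.4707) = 2.6296 s.

2.6 s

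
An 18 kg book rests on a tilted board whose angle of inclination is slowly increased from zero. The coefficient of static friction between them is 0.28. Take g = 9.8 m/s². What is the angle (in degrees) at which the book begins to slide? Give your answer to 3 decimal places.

At the threshold of sliding, static friction is at its maximum μ_s N and exactly balances the weight component along the incline: mg sin θ = μ_s mg cos θ.
Hence tan θ = μ_s = 0.28, so θ = arctan(0.28) = 15.6422°.

15.642°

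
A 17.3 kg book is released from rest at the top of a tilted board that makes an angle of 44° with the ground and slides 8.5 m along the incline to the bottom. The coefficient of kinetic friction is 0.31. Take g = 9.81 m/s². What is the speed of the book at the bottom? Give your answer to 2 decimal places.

8.87 m/s

The weight component along the incline is mg sin 44° = 117.893 N and the normal force is N = mg cos 44° = 122.081 N.
Friction up the slope is f = μN = 0.31 × 122.081 = 37.845 N, so the net downslope force is 117.893 − 37.845 = 80.048 N and a = 80.048 / 17.3 = 4.6271 m/s².
Starting from rest over a distance of 8.5 m, v² = 2aL = 2 × 4.6271 × 8.5 = 78.6607, so v = 8.8691 m/s.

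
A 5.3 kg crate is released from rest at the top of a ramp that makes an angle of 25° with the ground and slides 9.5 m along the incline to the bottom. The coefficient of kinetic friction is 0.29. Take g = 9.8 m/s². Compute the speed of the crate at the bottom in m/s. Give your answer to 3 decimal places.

The weight component along the incline is mg sin 25° = 21.951 N and the normal force is N = mg cos 25° = 47.074 N.
Friction up the slope is f = μN = 0.29 × 47.074 = 13.651 N, so the net downslope force is 21.951 − 13.651 = 8.300 N and a = 8.300 / 5.3 = 1.5660 m/s².
Starting from rest over a distance of 9.5 m, v² = 2aL = 2 × 1.5660 × 9.5 = 29.7540, so v = 5.4547 m/s.

5.455 m/s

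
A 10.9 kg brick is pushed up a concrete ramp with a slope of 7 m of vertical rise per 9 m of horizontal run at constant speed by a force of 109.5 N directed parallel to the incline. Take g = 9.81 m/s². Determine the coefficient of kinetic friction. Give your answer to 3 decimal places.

At constant speed ΣF = 0 along the incline. The applied 109.5 N acts up the slope; the weight component mg sin 37.87° = 65.648 N and kinetic friction μN both act down the slope.
So 109.5 = 65.648 + μ × 84.405, giving μ = (109.5 − 65.648) / 84.405 = 0.5195.

0.520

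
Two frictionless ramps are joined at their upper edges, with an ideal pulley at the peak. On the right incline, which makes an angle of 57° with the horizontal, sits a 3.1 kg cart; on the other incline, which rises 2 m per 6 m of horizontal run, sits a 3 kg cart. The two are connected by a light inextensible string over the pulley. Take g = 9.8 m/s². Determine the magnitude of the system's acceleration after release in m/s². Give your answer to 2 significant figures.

2.7 m/s²

Resolve each weight along its own incline: the 3.1 kg mass has component 3.1 × 9.8 × sin 57° = 25.479 N down its slope, and the 3 kg mass has 3 × 9.8 × sin 18.43° = 9.297 N down its slope.
The 3.1 kg side's 25.479 N exceeds the other side's 9.297 N, so that mass slides down and the 3 kg mass slides up. Taking that direction as positive, Newton's second law for the whole system gives 25.479 − 9.297 = (3.1 + 3) a, so a = 16.182 / 6.1 = 2.6528 m/s².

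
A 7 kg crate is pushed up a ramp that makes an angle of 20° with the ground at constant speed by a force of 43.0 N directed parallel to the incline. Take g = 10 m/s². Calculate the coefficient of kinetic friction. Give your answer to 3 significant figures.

At constant speed ΣF = 0 along the incline. The applied 43.0 N acts up the slope; the weight component mg sin 20° = 23.941 N and kinetic friction μN both act down the slope.
So 43.0 = 23.941 + μ × 65.778, giving μ = (43.0 − 23.941) / 65.778 = 0.2897.

0.290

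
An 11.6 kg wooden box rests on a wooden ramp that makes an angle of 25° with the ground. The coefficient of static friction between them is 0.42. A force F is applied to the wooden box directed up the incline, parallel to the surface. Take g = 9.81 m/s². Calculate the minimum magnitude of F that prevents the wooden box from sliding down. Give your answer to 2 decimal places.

4.78 N

The normal force is N = mg cos 25° = 103.134 N. With F at its minimum the wooden box is on the verge of sliding down, so static friction is at its maximum μ_s N = 0.42 × 103.134 = 43.316 N and acts up the slope.
Equilibrium along the incline: F + μ_s N = mg sin 25°, so F = 48.092 − 43.316 = 4.776 N.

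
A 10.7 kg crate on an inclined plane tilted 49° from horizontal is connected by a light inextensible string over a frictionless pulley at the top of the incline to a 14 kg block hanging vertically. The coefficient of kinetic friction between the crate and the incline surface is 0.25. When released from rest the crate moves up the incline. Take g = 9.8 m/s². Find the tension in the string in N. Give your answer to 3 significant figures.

For the crate on the incline: the weight component along the slope is m₁g sin 49° = 10.7 × 9.8 × 0.7547 = 79.138 N and the normal force is N = m₁g cos 49° = 68.794 N.
Kinetic friction opposes the crate's motion up the incline: f = μN = 0.25 × 68.794 = 17.198 N acting down the slope.
Newton's second law for the crate (up-slope positive): T − 79.138 − 17.198 = 10.7 a. For the hanging block (downward positive): 14 × 9.8 − T = 14 a.
Adding the two equations eliminates T: 40.864 = 24.7 a, so a = 1.6544 m/s².
Then from the hanging block's equation, T = 14 × (9.8 − 1.6544) = 114.038 N.

114 N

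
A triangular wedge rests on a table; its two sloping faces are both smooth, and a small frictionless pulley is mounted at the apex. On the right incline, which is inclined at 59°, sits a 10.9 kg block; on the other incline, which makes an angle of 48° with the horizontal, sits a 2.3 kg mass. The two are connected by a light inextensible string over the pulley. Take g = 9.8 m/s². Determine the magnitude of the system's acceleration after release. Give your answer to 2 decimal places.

Resolve each weight along its own incline: the 10.9 kg mass has component 10.9 × 9.8 × sin 59° = 91.563 N down its slope, and the 2.3 kg mass has 2.3 × 9.8 × sin 48° = 16.750 N down its slope.
The 10.9 kg side's 91.563 N exceeds the other side's 16.750 N, so that mass slides down and the 2.3 kg mass slides up. Taking that direction as positive, Newton's second law for the whole system gives 91.563 − 16.750 = (10.9 + 2.3) a, so a = 74.813 / 13.2 = 5.6677 m/s².

5.67 m/s²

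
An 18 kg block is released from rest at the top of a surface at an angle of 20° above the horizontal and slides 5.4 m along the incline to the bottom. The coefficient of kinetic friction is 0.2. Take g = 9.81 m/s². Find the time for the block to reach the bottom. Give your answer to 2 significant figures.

The weight component along the incline is mg sin 20° = 60.394 N and the normal force is N = mg cos 20° = 165.931 N.
Friction up the slope is f = μN = 0.2 × 165.931 = 33.186 N, so the net downslope force is 60.394 − 33.186 = 27.208 N and a = 27.208 / 18 = 1.5116 m/s².
Starting from rest, L = ½at², so t = √(2L/a) = √(2 × 5.4 / 1.5116) = 2.6730 s.

2.7 s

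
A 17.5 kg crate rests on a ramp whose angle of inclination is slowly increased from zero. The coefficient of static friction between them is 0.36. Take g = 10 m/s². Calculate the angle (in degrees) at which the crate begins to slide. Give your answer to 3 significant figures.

At the threshold of sliding, static friction is at its maximum μ_s N and exactly balances the weight component along the incline: mg sin θ = μ_s mg cos θ.
Hence tan θ = μ_s = 0.36, so θ = arctan(0.36) = 19.7989°.

19.8°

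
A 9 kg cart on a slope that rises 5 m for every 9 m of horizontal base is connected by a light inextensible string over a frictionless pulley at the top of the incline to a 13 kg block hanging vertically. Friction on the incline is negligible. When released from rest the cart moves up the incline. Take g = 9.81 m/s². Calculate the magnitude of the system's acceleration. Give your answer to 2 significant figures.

3.8 m/s²

For the cart on the incline: the weight component along the slope is m₁g sin 29.05° = 9 × 9.81 × 0.4856 = 42.874 N and the normal force is N = m₁g cos 29.05° = 77.179 N.
Newton's second law for the cart (up-slope positive): T − 42.874 = 9 a. For the hanging block (downward positive): 13 × 9.81 − T = 13 a.
Adding the two equations eliminates T: 84.656 = 22 a, so a = 3.8480 m/s².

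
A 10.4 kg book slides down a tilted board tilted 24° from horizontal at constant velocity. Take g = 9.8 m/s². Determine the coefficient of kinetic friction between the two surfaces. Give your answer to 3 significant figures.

At constant velocity the net force along the incline is zero: mg sin 24° = μ mg cos 24°.
So μ = tan 24° = 0.4067 / 0.9135 = 0.4452.

0.445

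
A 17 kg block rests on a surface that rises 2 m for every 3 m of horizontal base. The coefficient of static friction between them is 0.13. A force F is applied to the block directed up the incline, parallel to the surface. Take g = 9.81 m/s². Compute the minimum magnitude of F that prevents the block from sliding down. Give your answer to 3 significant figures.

The normal force is N = mg cos 33.69° = 138.761 N. With F at its minimum the block is on the verge of sliding down, so static friction is at its maximum μ_s N = 0.13 × 138.761 = 18.039 N and acts up the slope.
Equilibrium along the incline: F + μ_s N = mg sin 33.69°, so F = 92.507 − 18.039 = 74.468 N.

74.5 N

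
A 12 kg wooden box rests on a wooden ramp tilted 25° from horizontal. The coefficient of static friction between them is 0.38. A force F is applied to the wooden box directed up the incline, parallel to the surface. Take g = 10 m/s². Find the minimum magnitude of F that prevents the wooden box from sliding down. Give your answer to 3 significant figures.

The normal force is N = mg cos 25° = 108.757 N. With F at its minimum the wooden box is on the verge of sliding down, so static friction is at its maximum μ_s N = 0.38 × 108.757 = 41.328 N and acts up the slope.
Equilibrium along the incline: F + μ_s N = mg sin 25°, so F = 50.714 − 41.328 = 9.386 N.

9.39 N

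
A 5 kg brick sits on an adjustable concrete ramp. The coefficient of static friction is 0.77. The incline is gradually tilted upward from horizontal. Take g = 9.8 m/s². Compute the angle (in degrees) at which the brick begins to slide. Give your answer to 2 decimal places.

37.60°

At the threshold of sliding, static friction is at its maximum μ_s N and exactly balances the weight component along the incline: mg sin θ = μ_s mg cos θ.
Hence tan θ = μ_s = 0.77, so θ = arctan(0.77) = 37.5963°.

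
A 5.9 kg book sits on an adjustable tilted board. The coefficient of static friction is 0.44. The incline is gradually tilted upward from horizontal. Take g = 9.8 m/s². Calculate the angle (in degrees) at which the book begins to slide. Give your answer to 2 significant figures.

24°

At the threshold of sliding, static friction is at its maximum μ_s N and exactly balances the weight component along the incline: mg sin θ = μ_s mg cos θ.
Hence tan θ = μ_s = 0.44, so θ = arctan(0.44) = 23.7495°.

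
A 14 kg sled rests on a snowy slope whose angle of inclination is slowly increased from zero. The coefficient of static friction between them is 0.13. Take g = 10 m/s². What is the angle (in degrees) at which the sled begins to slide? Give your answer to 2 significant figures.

At the threshold of sliding, static friction is at its maximum μ_s N and exactly balances the weight component along the incline: mg sin θ = μ_s mg cos θ.
Hence tan θ = μ_s = 0.13, so θ = arctan(0.13) = 7.4069°.

7.4°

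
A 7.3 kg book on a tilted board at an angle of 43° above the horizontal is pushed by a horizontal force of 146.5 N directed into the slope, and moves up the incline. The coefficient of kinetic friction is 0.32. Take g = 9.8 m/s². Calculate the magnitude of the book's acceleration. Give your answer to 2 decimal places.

1.32 m/s²

The horizontal push has components F cos 43° = 146.5 × 0.7314 = 107.150 N up the incline and F sin 43° = 146.5 × 0.6820 = 99.913 N pressing into the surface.
The normal force is therefore N = mg cos 43° + F sin 43° = 52.324 + 99.913 = 152.237 N, and kinetic friction down the slope is μN = 0.32 × 152.237 = 48.716 N.
Along the incline: F cos 43° − mg sin 43° − μN = ma, so 107.150 − 48.790 − 48.716 = 7.3 a, giving a = 1.3211 m/s².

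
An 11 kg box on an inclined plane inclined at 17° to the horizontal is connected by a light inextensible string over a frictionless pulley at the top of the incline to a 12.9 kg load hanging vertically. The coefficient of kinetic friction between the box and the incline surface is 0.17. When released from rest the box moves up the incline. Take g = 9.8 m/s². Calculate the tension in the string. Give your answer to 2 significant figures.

For the box on the incline: the weight component along the slope is m₁g sin 17° = 11 × 9.8 × 0.2924 = 31.521 N and the normal force is N = m₁g cos 17° = 103.090 N.
Kinetic friction opposes the box's motion up the incline: f = μN = 0.17 × 103.090 = 17.525 N acting down the slope.
Newton's second law for the box (up-slope positive): T − 31.521 − 17.525 = 11 a. For the hanging load (downward positive): 12.9 × 9.8 − T = 12.9 a.
Adding the two equations eliminates T: 77.374 = 23.9 a, so a = 3.2374 m/s².
Then from the hanging load's equation, T = 12.9 × (9.8 − 3.2374) = 84.658 N.

85 N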